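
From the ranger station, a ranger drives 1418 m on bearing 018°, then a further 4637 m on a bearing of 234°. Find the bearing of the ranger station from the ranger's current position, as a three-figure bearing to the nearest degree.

Leg 1 (018°, 1418 m): east 1418 sin 18° = 438.19, north 1418 cos 18° = 1348.60
Leg 2 (234°, 4637 m): east 4637 sin 234° = -3751.41, north 4637 cos 234° = -2725.56
Net displacement: -3313.23 east, -1376.96 north. Direction back to start is (3313.23, 1376.96): bearing = atan2(3313.23, 1376.96) mod 360° = 67.43° ≈ 067°.

067°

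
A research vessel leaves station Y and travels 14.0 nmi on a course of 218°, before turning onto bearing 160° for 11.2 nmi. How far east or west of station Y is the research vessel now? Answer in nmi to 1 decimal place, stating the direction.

Leg 1 (218°, 14.0 nmi): east 14.0 sin 218° = -8.62, north 14.0 cos 218° = -11.03
Leg 2 (160°, 11.2 nmi): east 11.2 sin 160° = 3.83, north 11.2 cos 160° = -10.52
Net east component: -4.79 nmi.

4.8 nmi west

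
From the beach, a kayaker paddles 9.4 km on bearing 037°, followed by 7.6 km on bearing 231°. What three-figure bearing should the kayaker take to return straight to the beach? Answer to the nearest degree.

175°

Leg 1 (037°, 9.4 km): east 9.4 sin 37° = 5.66, north 9.4 cos 37° = 7.51
Leg 2 (231°, 7.6 km): east 7.6 sin 231° = -5.91, north 7.6 cos 231° = -4.78
Net displacement: -0.25 east, 2.72 north. Direction back to start is (0.25, -2.72): bearing = atan2(0.25, -2.72) mod 360° = 174.77° ≈ 175°.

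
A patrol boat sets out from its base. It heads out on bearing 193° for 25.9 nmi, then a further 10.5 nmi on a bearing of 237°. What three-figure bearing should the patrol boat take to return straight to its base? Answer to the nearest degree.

Leg 1 (193°, 25.9 nmi): east 25.9 sin 193° = -5.83, north 25.9 cos 193° = -25.24
Leg 2 (237°, 10.5 nmi): east 10.5 sin 237° = -8.81, north 10.5 cos 237° = -5.72
Net displacement: -14.63 east, -30.95 north. Direction back to start is (14.63, 30.95): bearing = atan2(14.63, 30.95) mod 360° = 25.30° ≈ 025°.

025°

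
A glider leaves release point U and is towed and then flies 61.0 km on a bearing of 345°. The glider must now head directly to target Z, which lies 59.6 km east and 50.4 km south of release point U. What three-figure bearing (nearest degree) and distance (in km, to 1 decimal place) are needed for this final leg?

145°, 132.8 km

Leg 1 (345°, 61.0 km): east 61.0 sin 345° = -15.79, north 61.0 cos 345° = 58.92
Current position: (-15.79, 58.92). Target: (59.6, -50.4). Remaining: Δeast = 75.39, Δnorth = -109.32.
Bearing = atan2(75.39, -109.32) mod 360° = 145.41°; distance = √((75.39)² + (-109.32)²) = 132.795 km.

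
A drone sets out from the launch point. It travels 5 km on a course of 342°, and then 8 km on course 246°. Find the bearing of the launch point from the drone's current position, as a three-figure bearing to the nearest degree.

Leg 1 (342°, 5 km): east 5 sin 342° = -1.55, north 5 cos 342° = 4.76
Leg 2 (246°, 8 km): east 8 sin 246° = -7.31, north 8 cos 246° = -3.25
Net displacement: -8.85 east, 1.50 north. Direction back to start is (8.85, -1.50): bearing = atan2(8.85, -1.50) mod 360° = 99.62° ≈ 100°.

100°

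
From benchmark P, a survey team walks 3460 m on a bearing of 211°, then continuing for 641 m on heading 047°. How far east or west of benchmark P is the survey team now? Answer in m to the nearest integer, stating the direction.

1313 m west

Leg 1 (211°, 3460 m): east 3460 sin 211° = -1782.03, north 3460 cos 211° = -2965.80
Leg 2 (047°, 641 m): east 641 sin 47° = 468.80, north 641 cos 47° = 437.16
Net east component: -1313.23 m.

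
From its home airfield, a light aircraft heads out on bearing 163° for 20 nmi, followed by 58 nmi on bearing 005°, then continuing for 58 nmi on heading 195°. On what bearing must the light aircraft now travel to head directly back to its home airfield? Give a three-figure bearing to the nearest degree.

Leg 1 (163°, 20 nmi): east 20 sin 163° = 5.85, north 20 cos 163° = -19.13
Leg 2 (005°, 58 nmi): east 58 sin 5° = 5.06, north 58 cos 5° = 57.78
Leg 3 (195°, 58 nmi): east 58 sin 195° = -15.01, north 58 cos 195° = -56.02
Net displacement: -4.11 east, -17.37 north. Direction back to start is (4.11, 17.37): bearing = atan2(4.11, 17.37) mod 360° = 13.31° ≈ 013°.

013°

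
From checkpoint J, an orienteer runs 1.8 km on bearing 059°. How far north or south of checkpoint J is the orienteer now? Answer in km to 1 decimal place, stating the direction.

Leg 1 (059°, 1.8 km): east 1.8 sin 59° = 1.54, north 1.8 cos 59° = 0.93
Net north component: 0.93 km.

0.9 km north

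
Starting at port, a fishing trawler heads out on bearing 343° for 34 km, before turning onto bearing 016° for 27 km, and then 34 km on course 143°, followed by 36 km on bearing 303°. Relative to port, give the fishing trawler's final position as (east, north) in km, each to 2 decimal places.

Leg 1 (343°, 34 km): east 34 sin 343° = -9.94, north 34 cos 343° = 32.51
Leg 2 (016°, 27 km): east 27 sin 16° = 7.44, north 27 cos 16° = 25.95
Leg 3 (143°, 34 km): east 34 sin 143° = 20.46, north 34 cos 143° = -27.15
Leg 4 (303°, 36 km): east 36 sin 303° = -30.19, north 36 cos 303° = 19.61
Summing: -12.23 km east, 50.92 km north → (-12.23, 50.92).

(-12.23, 50.92)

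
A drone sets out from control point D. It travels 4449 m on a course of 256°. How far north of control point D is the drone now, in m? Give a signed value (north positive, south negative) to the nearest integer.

-1076 m

Leg 1 (256°, 4449 m): east 4449 sin 256° = -4316.85, north 4449 cos 256° = -1076.31
Net north component: -1076.31 m.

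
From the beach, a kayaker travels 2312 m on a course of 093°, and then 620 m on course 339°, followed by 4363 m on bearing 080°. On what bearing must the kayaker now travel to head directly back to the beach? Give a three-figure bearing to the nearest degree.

259°

Leg 1 (093°, 2312 m): east 2312 sin 93° = 2308.83, north 2312 cos 93° = -121.00
Leg 2 (339°, 620 m): east 620 sin 339° = -222.19, north 620 cos 339° = 578.82
Leg 3 (080°, 4363 m): east 4363 sin 80° = 4296.72, north 4363 cos 80° = 757.63
Net displacement: 6383.36 east, 1215.45 north. Direction back to start is (-6383.36, -1215.45): bearing = atan2(-6383.36, -1215.45) mod 360° = 259.22° ≈ 259°.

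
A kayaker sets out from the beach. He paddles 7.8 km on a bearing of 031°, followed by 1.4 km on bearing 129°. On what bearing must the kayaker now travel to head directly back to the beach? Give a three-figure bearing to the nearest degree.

Leg 1 (031°, 7.8 km): east 7.8 sin 31° = 4.02, north 7.8 cos 31° = 6.69
Leg 2 (129°, 1.4 km): east 1.4 sin 129° = 1.09, north 1.4 cos 129° = -0.88
Net displacement: 5.11 east, 5.80 north. Direction back to start is (-5.11, -5.80): bearing = atan2(-5.11, -5.80) mod 360° = 221.33° ≈ 221°.

221°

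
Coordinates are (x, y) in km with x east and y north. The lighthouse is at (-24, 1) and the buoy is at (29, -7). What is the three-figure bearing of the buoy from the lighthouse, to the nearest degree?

Δeast = 29 − -24 = 53.00; Δnorth = -7 − 1 = -8.00.
Bearing = atan2(Δeast, Δnorth) mod 360° = 98.58° ≈ 099°.

099°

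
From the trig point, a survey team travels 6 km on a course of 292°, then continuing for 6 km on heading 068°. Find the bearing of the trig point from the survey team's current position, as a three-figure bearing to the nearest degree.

180°

Leg 1 (292°, 6 km): east 6 sin 292° = -5.56, north 6 cos 292° = 2.25
Leg 2 (068°, 6 km): east 6 sin 68° = 5.56, north 6 cos 68° = 2.25
Net displacement: 0.00 east, 4.50 north. Direction back to start is (-0.00, -4.50): bearing = atan2(-0.00, -4.50) mod 360° = 180.00° ≈ 180°.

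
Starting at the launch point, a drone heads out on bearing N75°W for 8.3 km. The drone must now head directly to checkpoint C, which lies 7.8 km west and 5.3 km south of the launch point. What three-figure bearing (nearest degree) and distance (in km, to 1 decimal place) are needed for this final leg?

178°, 7.5 km

Leg 1 (N75°W, 8.3 km): east 8.3 sin 285° = -8.02, north 8.3 cos 285° = 2.15
Current position: (-8.02, 2.15). Target: (-7.8, -5.3). Remaining: Δeast = 0.22, Δnorth = -7.45.
Bearing = atan2(0.22, -7.45) mod 360° = 178.33°; distance = √((0.22)² + (-7.45)²) = 7.451 km.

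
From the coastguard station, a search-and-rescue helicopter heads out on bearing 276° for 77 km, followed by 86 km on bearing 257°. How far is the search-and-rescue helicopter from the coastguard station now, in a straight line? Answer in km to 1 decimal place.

160.8 km

Leg 1 (276°, 77 km): east 77 sin 276° = -76.58, north 77 cos 276° = 8.05
Leg 2 (257°, 86 km): east 86 sin 257° = -83.80, north 86 cos 257° = -19.35
Net: -160.37 east, -11.30 north. Distance = √((-160.37)² + (-11.30)²) = 160.771 km.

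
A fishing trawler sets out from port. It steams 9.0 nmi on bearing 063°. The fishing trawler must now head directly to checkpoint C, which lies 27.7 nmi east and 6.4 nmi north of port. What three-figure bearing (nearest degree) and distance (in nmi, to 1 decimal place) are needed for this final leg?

Leg 1 (063°, 9.0 nmi): east 9.0 sin 63° = 8.02, north 9.0 cos 63° = 4.09
Current position: (8.02, 4.09). Target: (27.7, 6.4). Remaining: Δeast = 19.68, Δnorth = 2.31.
Bearing = atan2(19.68, 2.31) mod 360° = 83.29°; distance = √((19.68)² + (2.31)²) = 19.817 nmi.

083°, 19.8 nmi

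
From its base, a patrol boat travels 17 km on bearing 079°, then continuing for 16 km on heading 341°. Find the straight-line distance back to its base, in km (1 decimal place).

21.7 km

Leg 1 (079°, 17 km): east 17 sin 79° = 16.69, north 17 cos 79° = 3.24
Leg 2 (341°, 16 km): east 16 sin 341° = -5.21, north 16 cos 341° = 15.13
Net: 11.48 east, 18.37 north. Distance = √((11.48)² + (18.37)²) = 21.663 km.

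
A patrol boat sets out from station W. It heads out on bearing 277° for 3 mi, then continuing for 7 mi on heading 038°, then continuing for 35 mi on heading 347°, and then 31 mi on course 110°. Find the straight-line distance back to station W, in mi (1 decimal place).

Leg 1 (277°, 3 mi): east 3 sin 277° = -2.98, north 3 cos 277° = 0.37
Leg 2 (038°, 7 mi): east 7 sin 38° = 4.31, north 7 cos 38° = 5.52
Leg 3 (347°, 35 mi): east 35 sin 347° = -7.87, north 35 cos 347° = 34.10
Leg 4 (110°, 31 mi): east 31 sin 110° = 29.13, north 31 cos 110° = -10.60
Net: 22.59 east, 29.38 north. Distance = √((22.59)² + (29.38)²) = 37.062 mi.

37.1 mi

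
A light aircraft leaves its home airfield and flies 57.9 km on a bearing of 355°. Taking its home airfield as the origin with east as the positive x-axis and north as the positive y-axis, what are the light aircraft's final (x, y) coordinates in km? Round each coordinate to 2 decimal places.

Leg 1 (355°, 57.9 km): east 57.9 sin 355° = -5.05, north 57.9 cos 355° = 57.68
Summing: -5.05 km east, 57.68 km north → (-5.05, 57.68).

(-5.05, 57.68)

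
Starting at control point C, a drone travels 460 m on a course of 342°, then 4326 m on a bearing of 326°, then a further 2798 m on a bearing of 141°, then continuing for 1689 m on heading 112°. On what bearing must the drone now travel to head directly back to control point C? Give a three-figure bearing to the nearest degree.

Leg 1 (342°, 460 m): east 460 sin 342° = -142.15, north 460 cos 342° = 437.49
Leg 2 (326°, 4326 m): east 4326 sin 326° = -2419.07, north 4326 cos 326° = 3586.42
Leg 3 (141°, 2798 m): east 2798 sin 141° = 1760.84, north 2798 cos 141° = -2174.45
Leg 4 (112°, 1689 m): east 1689 sin 112° = 1566.01, north 1689 cos 112° = -632.71
Net displacement: 765.64 east, 1216.74 north. Direction back to start is (-765.64, -1216.74): bearing = atan2(-765.64, -1216.74) mod 360° = 212.18° ≈ 212°.

212°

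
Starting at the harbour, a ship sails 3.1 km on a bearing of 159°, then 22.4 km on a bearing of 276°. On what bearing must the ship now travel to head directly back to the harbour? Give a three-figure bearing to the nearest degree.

Leg 1 (159°, 3.1 km): east 3.1 sin 159° = 1.11, north 3.1 cos 159° = -2.89
Leg 2 (276°, 22.4 km): east 22.4 sin 276° = -22.28, north 22.4 cos 276° = 2.34
Net displacement: -21.17 east, -0.55 north. Direction back to start is (21.17, 0.55): bearing = atan2(21.17, 0.55) mod 360° = 88.50° ≈ 089°.

089°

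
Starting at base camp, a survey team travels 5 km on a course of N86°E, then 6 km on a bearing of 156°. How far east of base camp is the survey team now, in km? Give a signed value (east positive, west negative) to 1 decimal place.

7.4 km

Leg 1 (N86°E, 5 km): east 5 sin 86° = 4.99, north 5 cos 86° = 0.35
Leg 2 (156°, 6 km): east 6 sin 156° = 2.44, north 6 cos 156° = -5.48
Net east component: 7.43 km.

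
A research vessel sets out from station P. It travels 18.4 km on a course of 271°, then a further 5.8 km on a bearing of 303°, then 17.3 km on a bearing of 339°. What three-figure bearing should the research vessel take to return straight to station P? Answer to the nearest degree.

124°

Leg 1 (271°, 18.4 km): east 18.4 sin 271° = -18.40, north 18.4 cos 271° = 0.32
Leg 2 (303°, 5.8 km): east 5.8 sin 303° = -4.86, north 5.8 cos 303° = 3.16
Leg 3 (339°, 17.3 km): east 17.3 sin 339° = -6.20, north 17.3 cos 339° = 16.15
Net displacement: -29.46 east, 19.63 north. Direction back to start is (29.46, -19.63): bearing = atan2(29.46, -19.63) mod 360° = 123.68° ≈ 124°.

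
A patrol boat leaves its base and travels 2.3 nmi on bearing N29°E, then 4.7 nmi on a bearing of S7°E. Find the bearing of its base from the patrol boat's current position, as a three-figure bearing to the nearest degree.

328°

Leg 1 (N29°E, 2.3 nmi): east 2.3 sin 29° = 1.12, north 2.3 cos 29° = 2.01
Leg 2 (S7°E, 4.7 nmi): east 4.7 sin 173° = 0.57, north 4.7 cos 173° = -4.66
Net displacement: 1.69 east, -2.65 north. Direction back to start is (-1.69, 2.65): bearing = atan2(-1.69, 2.65) mod 360° = 327.54° ≈ 328°.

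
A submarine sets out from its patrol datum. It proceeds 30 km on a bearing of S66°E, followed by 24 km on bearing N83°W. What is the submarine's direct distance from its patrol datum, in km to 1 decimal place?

Leg 1 (S66°E, 30 km): east 30 sin 114° = 27.41, north 30 cos 114° = -12.20
Leg 2 (N83°W, 24 km): east 24 sin 277° = -23.82, north 24 cos 277° = 2.92
Net: 3.59 east, -9.28 north. Distance = √((3.59)² + (-9.28)²) = 9.946 km.

9.9 km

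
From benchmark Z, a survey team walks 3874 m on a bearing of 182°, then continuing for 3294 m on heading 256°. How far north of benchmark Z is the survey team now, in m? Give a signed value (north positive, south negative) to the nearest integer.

Leg 1 (182°, 3874 m): east 3874 sin 182° = -135.20, north 3874 cos 182° = -3871.64
Leg 2 (256°, 3294 m): east 3294 sin 256° = -3196.15, north 3294 cos 256° = -796.89
Net north component: -4668.53 m.

-4669 m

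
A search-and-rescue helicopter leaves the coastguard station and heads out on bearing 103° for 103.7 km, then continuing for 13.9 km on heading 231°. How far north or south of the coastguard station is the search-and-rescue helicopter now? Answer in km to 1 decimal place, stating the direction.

Leg 1 (103°, 103.7 km): east 103.7 sin 103° = 101.04, north 103.7 cos 103° = -23.33
Leg 2 (231°, 13.9 km): east 13.9 sin 231° = -10.80, north 13.9 cos 231° = -8.75
Net north component: -32.07 km.

32.1 km south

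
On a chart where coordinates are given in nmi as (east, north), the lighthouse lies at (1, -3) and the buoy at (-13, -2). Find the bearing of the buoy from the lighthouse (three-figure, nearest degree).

Δeast = -13 − 1 = -14.00; Δnorth = -2 − -3 = 1.00.
Bearing = atan2(Δeast, Δnorth) mod 360° = 274.09° ≈ 274°.

274°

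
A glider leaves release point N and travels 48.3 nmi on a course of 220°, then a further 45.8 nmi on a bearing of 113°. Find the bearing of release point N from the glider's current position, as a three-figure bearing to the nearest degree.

Leg 1 (220°, 48.3 nmi): east 48.3 sin 220° = -31.05, north 48.3 cos 220° = -37.00
Leg 2 (113°, 45.8 nmi): east 45.8 sin 113° = 42.16, north 45.8 cos 113° = -17.90
Net displacement: 11.11 east, -54.90 north. Direction back to start is (-11.11, 54.90): bearing = atan2(-11.11, 54.90) mod 360° = 348.56° ≈ 349°.

349°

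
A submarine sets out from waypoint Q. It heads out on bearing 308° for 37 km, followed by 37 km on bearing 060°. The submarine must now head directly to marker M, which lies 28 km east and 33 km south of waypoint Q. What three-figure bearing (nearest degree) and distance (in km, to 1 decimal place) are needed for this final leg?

161°, 78.4 km

Leg 1 (308°, 37 km): east 37 sin 308° = -29.16, north 37 cos 308° = 22.78
Leg 2 (060°, 37 km): east 37 sin 60° = 32.04, north 37 cos 60° = 18.50
Current position: (2.89, 41.28). Target: (28, -33). Remaining: Δeast = 25.11, Δnorth = -74.28.
Bearing = atan2(25.11, -74.28) mod 360° = 161.32°; distance = √((25.11)² + (-74.28)²) = 78.410 km.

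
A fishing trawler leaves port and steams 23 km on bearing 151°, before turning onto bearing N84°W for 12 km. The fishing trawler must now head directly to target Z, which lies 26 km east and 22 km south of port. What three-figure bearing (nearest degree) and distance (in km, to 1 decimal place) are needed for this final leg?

097°, 27.0 km

Leg 1 (151°, 23 km): east 23 sin 151° = 11.15, north 23 cos 151° = -20.12
Leg 2 (N84°W, 12 km): east 12 sin 276° = -11.93, north 12 cos 276° = 1.25
Current position: (-0.78, -18.86). Target: (26, -22). Remaining: Δeast = 26.78, Δnorth = -3.14.
Bearing = atan2(26.78, -3.14) mod 360° = 96.68°; distance = √((26.78)² + (-3.14)²) = 26.967 km.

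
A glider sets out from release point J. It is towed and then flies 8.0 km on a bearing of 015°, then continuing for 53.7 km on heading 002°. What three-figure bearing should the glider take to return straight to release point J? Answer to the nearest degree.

Leg 1 (015°, 8.0 km): east 8.0 sin 15° = 2.07, north 8.0 cos 15° = 7.73
Leg 2 (002°, 53.7 km): east 53.7 sin 2° = 1.87, north 53.7 cos 2° = 53.67
Net displacement: 3.94 east, 61.39 north. Direction back to start is (-3.94, -61.39): bearing = atan2(-3.94, -61.39) mod 360° = 183.68° ≈ 184°.

184°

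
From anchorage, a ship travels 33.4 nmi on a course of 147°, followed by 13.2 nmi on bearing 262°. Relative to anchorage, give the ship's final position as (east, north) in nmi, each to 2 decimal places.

Leg 1 (147°, 33.4 nmi): east 33.4 sin 147° = 18.19, north 33.4 cos 147° = -28.01
Leg 2 (262°, 13.2 nmi): east 13.2 sin 262° = -13.07, north 13.2 cos 262° = -1.84
Summing: 5.12 nmi east, -29.85 nmi north → (5.12, -29.85).

(5.12, -29.85)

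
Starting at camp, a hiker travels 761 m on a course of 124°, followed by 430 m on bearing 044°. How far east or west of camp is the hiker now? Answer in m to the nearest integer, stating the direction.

Leg 1 (124°, 761 m): east 761 sin 124° = 630.90, north 761 cos 124° = -425.55
Leg 2 (044°, 430 m): east 430 sin 44° = 298.70, north 430 cos 44° = 309.32
Net east component: 929.60 m.

930 m east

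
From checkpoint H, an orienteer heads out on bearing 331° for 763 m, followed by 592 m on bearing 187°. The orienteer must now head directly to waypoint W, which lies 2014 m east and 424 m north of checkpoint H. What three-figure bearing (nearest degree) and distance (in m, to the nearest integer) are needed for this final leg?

Leg 1 (331°, 763 m): east 763 sin 331° = -369.91, north 763 cos 331° = 667.33
Leg 2 (187°, 592 m): east 592 sin 187° = -72.15, north 592 cos 187° = -587.59
Current position: (-442.06, 79.75). Target: (2014, 424). Remaining: Δeast = 2456.06, Δnorth = 344.25.
Bearing = atan2(2456.06, 344.25) mod 360° = 82.02°; distance = √((2456.06)² + (344.25)²) = 2480.065 m.

082°, 2480 m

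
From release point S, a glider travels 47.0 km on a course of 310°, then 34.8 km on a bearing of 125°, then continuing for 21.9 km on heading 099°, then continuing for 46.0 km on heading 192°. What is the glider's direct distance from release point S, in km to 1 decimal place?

38.4 km

Leg 1 (310°, 47.0 km): east 47.0 sin 310° = -36.00, north 47.0 cos 310° = 30.21
Leg 2 (125°, 34.8 km): east 34.8 sin 125° = 28.51, north 34.8 cos 125° = -19.96
Leg 3 (099°, 21.9 km): east 21.9 sin 99° = 21.63, north 21.9 cos 99° = -3.43
Leg 4 (192°, 46.0 km): east 46.0 sin 192° = -9.56, north 46.0 cos 192° = -44.99
Net: 4.57 east, -38.17 north. Distance = √((4.57)² + (-38.17)²) = 38.443 km.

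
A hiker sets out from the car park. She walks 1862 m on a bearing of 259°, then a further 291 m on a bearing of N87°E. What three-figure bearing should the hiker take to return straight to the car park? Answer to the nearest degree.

Leg 1 (259°, 1862 m): east 1862 sin 259° = -1827.79, north 1862 cos 259° = -355.29
Leg 2 (N87°E, 291 m): east 291 sin 87° = 290.60, north 291 cos 87° = 15.23
Net displacement: -1537.19 east, -340.06 north. Direction back to start is (1537.19, 340.06): bearing = atan2(1537.19, 340.06) mod 360° = 77.53° ≈ 078°.

078°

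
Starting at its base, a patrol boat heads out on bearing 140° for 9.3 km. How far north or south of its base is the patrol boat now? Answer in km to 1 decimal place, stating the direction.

7.1 km south

Leg 1 (140°, 9.3 km): east 9.3 sin 140° = 5.98, north 9.3 cos 140° = -7.12
Net north component: -7.12 km.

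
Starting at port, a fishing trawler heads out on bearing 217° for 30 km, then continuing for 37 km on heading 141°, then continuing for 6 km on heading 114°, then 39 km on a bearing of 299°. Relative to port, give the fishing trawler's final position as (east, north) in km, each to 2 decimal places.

(-23.40, -36.25)

Leg 1 (217°, 30 km): east 30 sin 217° = -18.05, north 30 cos 217° = -23.96
Leg 2 (141°, 37 km): east 37 sin 141° = 23.28, north 37 cos 141° = -28.75
Leg 3 (114°, 6 km): east 6 sin 114° = 5.48, north 6 cos 114° = -2.44
Leg 4 (299°, 39 km): east 39 sin 299° = -34.11, north 39 cos 299° = 18.91
Summing: -23.40 km east, -36.25 km north → (-23.40, -36.25).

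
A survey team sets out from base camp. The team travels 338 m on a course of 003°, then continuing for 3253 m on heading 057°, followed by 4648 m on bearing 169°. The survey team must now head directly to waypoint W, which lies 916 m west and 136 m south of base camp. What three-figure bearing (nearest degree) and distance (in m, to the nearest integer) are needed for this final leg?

297°, 5105 m

Leg 1 (003°, 338 m): east 338 sin 3° = 17.69, north 338 cos 3° = 337.54
Leg 2 (057°, 3253 m): east 3253 sin 57° = 2728.20, north 3253 cos 57° = 1771.71
Leg 3 (169°, 4648 m): east 4648 sin 169° = 886.88, north 4648 cos 169° = -4562.60
Current position: (3632.77, -2453.36). Target: (-916, -136). Remaining: Δeast = -4548.77, Δnorth = 2317.36.
Bearing = atan2(-4548.77, 2317.36) mod 360° = 297.00°; distance = √((-4548.77)² + (2317.36)²) = 5105.037 m.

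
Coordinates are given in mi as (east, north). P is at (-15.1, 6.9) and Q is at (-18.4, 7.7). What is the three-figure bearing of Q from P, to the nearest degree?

Δeast = -18.4 − -15.1 = -3.30; Δnorth = 7.7 − 6.9 = 0.80.
Bearing = atan2(Δeast, Δnorth) mod 360° = 283.63° ≈ 284°.

284°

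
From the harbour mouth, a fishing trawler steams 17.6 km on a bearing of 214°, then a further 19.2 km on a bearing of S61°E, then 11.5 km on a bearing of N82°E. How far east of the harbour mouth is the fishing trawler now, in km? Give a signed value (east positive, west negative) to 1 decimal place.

Leg 1 (214°, 17.6 km): east 17.6 sin 214° = -9.84, north 17.6 cos 214° = -14.59
Leg 2 (S61°E, 19.2 km): east 19.2 sin 119° = 16.79, north 19.2 cos 119° = -9.31
Leg 3 (N82°E, 11.5 km): east 11.5 sin 82° = 11.39, north 11.5 cos 82° = 1.60
Net east component: 18.34 km.

18.3 km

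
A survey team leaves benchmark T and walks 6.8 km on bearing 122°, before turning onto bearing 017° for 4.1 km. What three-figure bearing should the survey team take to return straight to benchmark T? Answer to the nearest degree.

267°

Leg 1 (122°, 6.8 km): east 6.8 sin 122° = 5.77, north 6.8 cos 122° = -3.60
Leg 2 (017°, 4.1 km): east 4.1 sin 17° = 1.20, north 4.1 cos 17° = 3.92
Net displacement: 6.97 east, 0.32 north. Direction back to start is (-6.97, -0.32): bearing = atan2(-6.97, -0.32) mod 360° = 267.39° ≈ 267°.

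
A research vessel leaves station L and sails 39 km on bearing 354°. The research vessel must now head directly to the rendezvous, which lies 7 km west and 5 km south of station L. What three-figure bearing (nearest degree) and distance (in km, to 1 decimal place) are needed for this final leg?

Leg 1 (354°, 39 km): east 39 sin 354° = -4.08, north 39 cos 354° = 38.79
Current position: (-4.08, 38.79). Target: (-7, -5). Remaining: Δeast = -2.92, Δnorth = -43.79.
Bearing = atan2(-2.92, -43.79) mod 360° = 183.82°; distance = √((-2.92)² + (-43.79)²) = 43.884 km.

184°, 43.9 km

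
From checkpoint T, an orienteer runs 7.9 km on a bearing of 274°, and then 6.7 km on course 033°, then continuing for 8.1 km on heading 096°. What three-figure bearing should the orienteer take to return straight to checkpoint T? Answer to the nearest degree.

216°

Leg 1 (274°, 7.9 km): east 7.9 sin 274° = -7.88, north 7.9 cos 274° = 0.55
Leg 2 (033°, 6.7 km): east 6.7 sin 33° = 3.65, north 6.7 cos 33° = 5.62
Leg 3 (096°, 8.1 km): east 8.1 sin 96° = 8.06, north 8.1 cos 96° = -0.85
Net displacement: 3.82 east, 5.32 north. Direction back to start is (-3.82, -5.32): bearing = atan2(-3.82, -5.32) mod 360° = 215.69° ≈ 216°.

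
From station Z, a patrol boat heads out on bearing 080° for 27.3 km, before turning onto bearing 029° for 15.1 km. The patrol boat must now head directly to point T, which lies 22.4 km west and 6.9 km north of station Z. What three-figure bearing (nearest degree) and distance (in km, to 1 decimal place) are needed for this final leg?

Leg 1 (080°, 27.3 km): east 27.3 sin 80° = 26.89, north 27.3 cos 80° = 4.74
Leg 2 (029°, 15.1 km): east 15.1 sin 29° = 7.32, north 15.1 cos 29° = 13.21
Current position: (34.21, 17.95). Target: (-22.4, 6.9). Remaining: Δeast = -56.61, Δnorth = -11.05.
Bearing = atan2(-56.61, -11.05) mod 360° = 258.96°; distance = √((-56.61)² + (-11.05)²) = 57.674 km.

259°, 57.7 km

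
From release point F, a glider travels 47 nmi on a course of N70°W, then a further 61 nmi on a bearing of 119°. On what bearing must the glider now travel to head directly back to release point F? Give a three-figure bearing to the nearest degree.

Leg 1 (N70°W, 47 nmi): east 47 sin 290° = -44.17, north 47 cos 290° = 16.07
Leg 2 (119°, 61 nmi): east 61 sin 119° = 53.35, north 61 cos 119° = -29.57
Net displacement: 9.19 east, -13.50 north. Direction back to start is (-9.19, 13.50): bearing = atan2(-9.19, 13.50) mod 360° = 325.76° ≈ 326°.

326°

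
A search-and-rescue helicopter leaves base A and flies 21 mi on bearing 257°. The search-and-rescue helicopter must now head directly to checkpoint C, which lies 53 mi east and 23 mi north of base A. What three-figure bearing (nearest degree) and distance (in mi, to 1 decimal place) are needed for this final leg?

Leg 1 (257°, 21 mi): east 21 sin 257° = -20.46, north 21 cos 257° = -4.72
Current position: (-20.46, -4.72). Target: (53, 23). Remaining: Δeast = 73.46, Δnorth = 27.72.
Bearing = atan2(73.46, 27.72) mod 360° = 69.32°; distance = √((73.46)² + (27.72)²) = 78.519 mi.

069°, 78.5 mi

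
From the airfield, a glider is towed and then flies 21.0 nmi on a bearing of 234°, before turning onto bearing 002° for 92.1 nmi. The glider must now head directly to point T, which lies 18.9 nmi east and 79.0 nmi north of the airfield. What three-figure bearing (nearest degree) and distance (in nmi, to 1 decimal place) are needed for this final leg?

091°, 32.7 nmi

Leg 1 (234°, 21.0 nmi): east 21.0 sin 234° = -16.99, north 21.0 cos 234° = -12.34
Leg 2 (002°, 92.1 nmi): east 92.1 sin 2° = 3.21, north 92.1 cos 2° = 92.04
Current position: (-13.78, 79.70). Target: (18.9, 79.0). Remaining: Δeast = 32.68, Δnorth = -0.70.
Bearing = atan2(32.68, -0.70) mod 360° = 91.23°; distance = √((32.68)² + (-0.70)²) = 32.683 nmi.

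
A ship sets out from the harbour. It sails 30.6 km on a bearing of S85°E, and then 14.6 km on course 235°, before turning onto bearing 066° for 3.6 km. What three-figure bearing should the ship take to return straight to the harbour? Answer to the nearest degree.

Leg 1 (S85°E, 30.6 km): east 30.6 sin 95° = 30.48, north 30.6 cos 95° = -2.67
Leg 2 (235°, 14.6 km): east 14.6 sin 235° = -11.96, north 14.6 cos 235° = -8.37
Leg 3 (066°, 3.6 km): east 3.6 sin 66° = 3.29, north 3.6 cos 66° = 1.46
Net displacement: 21.81 east, -9.58 north. Direction back to start is (-21.81, 9.58): bearing = atan2(-21.81, 9.58) mod 360° = 293.70° ≈ 294°.

294°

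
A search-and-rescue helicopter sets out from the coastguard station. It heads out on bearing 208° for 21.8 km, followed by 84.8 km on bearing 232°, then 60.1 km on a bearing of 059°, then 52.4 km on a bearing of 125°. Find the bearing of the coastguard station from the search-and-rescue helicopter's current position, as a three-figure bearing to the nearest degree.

Leg 1 (208°, 21.8 km): east 21.8 sin 208° = -10.23, north 21.8 cos 208° = -19.25
Leg 2 (232°, 84.8 km): east 84.8 sin 232° = -66.82, north 84.8 cos 232° = -52.21
Leg 3 (059°, 60.1 km): east 60.1 sin 59° = 51.52, north 60.1 cos 59° = 30.95
Leg 4 (125°, 52.4 km): east 52.4 sin 125° = 42.92, north 52.4 cos 125° = -30.06
Net displacement: 17.38 east, -70.56 north. Direction back to start is (-17.38, 70.56): bearing = atan2(-17.38, 70.56) mod 360° = 346.16° ≈ 346°.

346°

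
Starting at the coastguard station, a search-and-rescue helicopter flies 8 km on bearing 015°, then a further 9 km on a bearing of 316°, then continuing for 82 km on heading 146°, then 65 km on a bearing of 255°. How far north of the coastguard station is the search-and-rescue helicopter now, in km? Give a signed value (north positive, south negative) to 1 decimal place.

-70.6 km

Leg 1 (015°, 8 km): east 8 sin 15° = 2.07, north 8 cos 15° = 7.73
Leg 2 (316°, 9 km): east 9 sin 316° = -6.25, north 9 cos 316° = 6.47
Leg 3 (146°, 82 km): east 82 sin 146° = 45.85, north 82 cos 146° = -67.98
Leg 4 (255°, 65 km): east 65 sin 255° = -62.79, north 65 cos 255° = -16.82
Net north component: -70.60 km.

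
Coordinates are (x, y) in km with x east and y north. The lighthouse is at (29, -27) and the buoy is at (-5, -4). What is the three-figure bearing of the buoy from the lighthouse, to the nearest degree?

304°

Δeast = -5 − 29 = -34.00; Δnorth = -4 − -27 = 23.00.
Bearing = atan2(Δeast, Δnorth) mod 360° = 304.08° ≈ 304°.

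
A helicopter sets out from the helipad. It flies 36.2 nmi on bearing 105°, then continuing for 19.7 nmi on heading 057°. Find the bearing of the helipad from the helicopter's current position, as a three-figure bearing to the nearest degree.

Leg 1 (105°, 36.2 nmi): east 36.2 sin 105° = 34.97, north 36.2 cos 105° = -9.37
Leg 2 (057°, 19.7 nmi): east 19.7 sin 57° = 16.52, north 19.7 cos 57° = 10.73
Net displacement: 51.49 east, 1.36 north. Direction back to start is (-51.49, -1.36): bearing = atan2(-51.49, -1.36) mod 360° = 268.49° ≈ 268°.

268°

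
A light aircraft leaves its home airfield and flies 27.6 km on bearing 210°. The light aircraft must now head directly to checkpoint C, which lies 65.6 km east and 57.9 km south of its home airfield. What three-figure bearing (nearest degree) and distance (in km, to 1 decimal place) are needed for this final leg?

Leg 1 (210°, 27.6 km): east 27.6 sin 210° = -13.80, north 27.6 cos 210° = -23.90
Current position: (-13.80, -23.90). Target: (65.6, -57.9). Remaining: Δeast = 79.40, Δnorth = -34.00.
Bearing = atan2(79.40, -34.00) mod 360° = 113.18°; distance = √((79.40)² + (-34.00)²) = 86.372 km.

113°, 86.4 km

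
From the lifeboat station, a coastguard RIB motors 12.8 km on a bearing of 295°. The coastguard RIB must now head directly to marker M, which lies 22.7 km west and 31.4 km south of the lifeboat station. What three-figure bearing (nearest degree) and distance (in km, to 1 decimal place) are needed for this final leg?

Leg 1 (295°, 12.8 km): east 12.8 sin 295° = -11.60, north 12.8 cos 295° = 5.41
Current position: (-11.60, 5.41). Target: (-22.7, -31.4). Remaining: Δeast = -11.10, Δnorth = -36.81.
Bearing = atan2(-11.10, -36.81) mod 360° = 196.78°; distance = √((-11.10)² + (-36.81)²) = 38.447 km.

197°, 38.4 km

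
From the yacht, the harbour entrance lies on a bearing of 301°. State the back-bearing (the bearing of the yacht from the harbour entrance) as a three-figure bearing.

121°

Back-bearing = 301° − 180° = 121°.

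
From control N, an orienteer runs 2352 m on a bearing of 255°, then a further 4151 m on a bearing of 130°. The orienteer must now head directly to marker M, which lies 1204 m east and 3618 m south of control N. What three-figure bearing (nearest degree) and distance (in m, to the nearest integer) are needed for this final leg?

139°, 452 m

Leg 1 (255°, 2352 m): east 2352 sin 255° = -2271.86, north 2352 cos 255° = -608.74
Leg 2 (130°, 4151 m): east 4151 sin 130° = 3179.85, north 4151 cos 130° = -2668.21
Current position: (907.99, -3276.95). Target: (1204, -3618). Remaining: Δeast = 296.01, Δnorth = -341.05.
Bearing = atan2(296.01, -341.05) mod 360° = 139.04°; distance = √((296.01)² + (-341.05)²) = 451.589 m.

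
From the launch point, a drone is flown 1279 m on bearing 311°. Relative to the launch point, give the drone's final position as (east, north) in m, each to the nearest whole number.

Leg 1 (311°, 1279 m): east 1279 sin 311° = -965.27, north 1279 cos 311° = 839.10
Summing: -965.27 m east, 839.10 m north → (-965, 839).

(-965, 839)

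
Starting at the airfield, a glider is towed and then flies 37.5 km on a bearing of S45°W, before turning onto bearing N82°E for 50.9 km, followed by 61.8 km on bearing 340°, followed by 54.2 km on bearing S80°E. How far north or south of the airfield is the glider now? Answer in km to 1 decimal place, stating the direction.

29.2 km north

Leg 1 (S45°W, 37.5 km): east 37.5 sin 225° = -26.52, north 37.5 cos 225° = -26.52
Leg 2 (N82°E, 50.9 km): east 50.9 sin 82° = 50.40, north 50.9 cos 82° = 7.08
Leg 3 (340°, 61.8 km): east 61.8 sin 340° = -21.14, north 61.8 cos 340° = 58.07
Leg 4 (S80°E, 54.2 km): east 54.2 sin 100° = 53.38, north 54.2 cos 100° = -9.41
Net north component: 29.23 km.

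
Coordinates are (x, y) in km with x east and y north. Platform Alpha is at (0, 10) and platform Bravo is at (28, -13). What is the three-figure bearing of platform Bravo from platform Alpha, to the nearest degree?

129°

Δeast = 28 − 0 = 28.00; Δnorth = -13 − 10 = -23.00.
Bearing = atan2(Δeast, Δnorth) mod 360° = 129.40° ≈ 129°.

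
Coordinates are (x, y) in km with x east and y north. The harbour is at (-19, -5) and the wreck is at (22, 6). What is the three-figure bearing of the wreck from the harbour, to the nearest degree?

Δeast = 22 − -19 = 41.00; Δnorth = 6 − -5 = 11.00.
Bearing = atan2(Δeast, Δnorth) mod 360° = 74.98° ≈ 075°.

075°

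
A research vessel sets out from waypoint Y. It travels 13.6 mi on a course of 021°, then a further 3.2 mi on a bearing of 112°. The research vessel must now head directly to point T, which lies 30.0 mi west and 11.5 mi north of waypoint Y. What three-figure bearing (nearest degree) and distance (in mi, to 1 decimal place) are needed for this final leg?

270°, 37.8 mi

Leg 1 (021°, 13.6 mi): east 13.6 sin 21° = 4.87, north 13.6 cos 21° = 12.70
Leg 2 (112°, 3.2 mi): east 3.2 sin 112° = 2.97, north 3.2 cos 112° = -1.20
Current position: (7.84, 11.50). Target: (-30.0, 11.5). Remaining: Δeast = -37.84, Δnorth = 0.00.
Bearing = atan2(-37.84, 0.00) mod 360° = 270.00°; distance = √((-37.84)² + (0.00)²) = 37.841 mi.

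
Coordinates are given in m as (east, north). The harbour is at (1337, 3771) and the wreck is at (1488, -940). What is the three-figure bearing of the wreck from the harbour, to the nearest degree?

Δeast = 1488 − 1337 = 151.00; Δnorth = -940 − 3771 = -4711.00.
Bearing = atan2(Δeast, Δnorth) mod 360° = 178.16° ≈ 178°.

178°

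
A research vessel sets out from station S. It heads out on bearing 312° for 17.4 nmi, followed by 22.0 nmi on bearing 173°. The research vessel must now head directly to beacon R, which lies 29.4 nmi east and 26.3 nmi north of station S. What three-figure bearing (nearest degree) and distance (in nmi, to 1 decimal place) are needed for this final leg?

Leg 1 (312°, 17.4 nmi): east 17.4 sin 312° = -12.93, north 17.4 cos 312° = 11.64
Leg 2 (173°, 22.0 nmi): east 22.0 sin 173° = 2.68, north 22.0 cos 173° = -21.84
Current position: (-10.25, -10.19). Target: (29.4, 26.3). Remaining: Δeast = 39.65, Δnorth = 36.49.
Bearing = atan2(39.65, 36.49) mod 360° = 47.37°; distance = √((39.65)² + (36.49)²) = 53.887 nmi.

047°, 53.9 nmi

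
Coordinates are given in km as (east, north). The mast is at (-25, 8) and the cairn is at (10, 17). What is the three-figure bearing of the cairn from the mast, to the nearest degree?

076°

Δeast = 10 − -25 = 35.00; Δnorth = 17 − 8 = 9.00.
Bearing = atan2(Δeast, Δnorth) mod 360° = 75.58° ≈ 076°.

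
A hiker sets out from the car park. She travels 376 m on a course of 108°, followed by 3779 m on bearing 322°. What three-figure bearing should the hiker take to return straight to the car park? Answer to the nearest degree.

Leg 1 (108°, 376 m): east 376 sin 108° = 357.60, north 376 cos 108° = -116.19
Leg 2 (322°, 3779 m): east 3779 sin 322° = -2326.58, north 3779 cos 322° = 2977.89
Net displacement: -1968.99 east, 2861.70 north. Direction back to start is (1968.99, -2861.70): bearing = atan2(1968.99, -2861.70) mod 360° = 145.47° ≈ 145°.

145°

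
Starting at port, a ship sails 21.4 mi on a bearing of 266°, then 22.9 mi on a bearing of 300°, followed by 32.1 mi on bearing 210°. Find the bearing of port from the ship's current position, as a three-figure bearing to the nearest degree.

Leg 1 (266°, 21.4 mi): east 21.4 sin 266° = -21.35, north 21.4 cos 266° = -1.49
Leg 2 (300°, 22.9 mi): east 22.9 sin 300° = -19.83, north 22.9 cos 300° = 11.45
Leg 3 (210°, 32.1 mi): east 32.1 sin 210° = -16.05, north 32.1 cos 210° = -27.80
Net displacement: -57.23 east, -17.84 north. Direction back to start is (57.23, 17.84): bearing = atan2(57.23, 17.84) mod 360° = 72.68° ≈ 073°.

073°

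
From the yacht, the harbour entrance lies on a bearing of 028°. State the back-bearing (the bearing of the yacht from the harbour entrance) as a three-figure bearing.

Back-bearing = 028° + 180° = 208°.

208°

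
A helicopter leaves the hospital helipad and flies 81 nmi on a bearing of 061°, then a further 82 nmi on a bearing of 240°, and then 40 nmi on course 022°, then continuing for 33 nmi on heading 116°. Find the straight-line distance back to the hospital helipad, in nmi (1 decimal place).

Leg 1 (061°, 81 nmi): east 81 sin 61° = 70.84, north 81 cos 61° = 39.27
Leg 2 (240°, 82 nmi): east 82 sin 240° = -71.01, north 82 cos 240° = -41.00
Leg 3 (022°, 40 nmi): east 40 sin 22° = 14.98, north 40 cos 22° = 37.09
Leg 4 (116°, 33 nmi): east 33 sin 116° = 29.66, north 33 cos 116° = -14.47
Net: 44.47 east, 20.89 north. Distance = √((44.47)² + (20.89)²) = 49.137 nmi.

49.1 nmi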